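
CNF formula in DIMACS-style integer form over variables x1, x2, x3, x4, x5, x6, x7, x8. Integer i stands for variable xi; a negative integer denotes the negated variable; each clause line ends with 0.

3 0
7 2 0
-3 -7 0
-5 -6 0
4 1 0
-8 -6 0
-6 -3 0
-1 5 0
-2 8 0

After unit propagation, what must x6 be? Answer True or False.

(x3) is a unit clause: x3 = True.
In (!x7 || !x3), !x3 is now false; !x7 must hold, so x7 = False.
In (x7 || x2), x7 is now false; x2 must hold, so x2 = True.
(!x3 || !x6) with x3 = True leaves only !x6, so x6 = False.

False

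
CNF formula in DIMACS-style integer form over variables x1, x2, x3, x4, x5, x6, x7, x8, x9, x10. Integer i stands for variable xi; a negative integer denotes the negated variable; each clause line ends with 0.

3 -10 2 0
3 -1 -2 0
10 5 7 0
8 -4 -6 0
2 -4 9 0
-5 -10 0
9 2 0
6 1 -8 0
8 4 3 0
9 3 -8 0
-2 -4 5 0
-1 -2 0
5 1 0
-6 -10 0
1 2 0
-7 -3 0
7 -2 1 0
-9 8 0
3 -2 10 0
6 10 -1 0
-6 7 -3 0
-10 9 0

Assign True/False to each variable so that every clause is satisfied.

x1 = T, x2 = F, x3 = T, x4 = F, x5 = F, x6 = F, x7 = F, x8 = T, x9 = T, x10 = T

Check each clause:
  1. (x2 | ~x10 | x3) — x3 is true.
  2. (~x2 | x3 | ~x1) — x3 is true.
  3. (x5 | x7 | x10) — x10 is true.
  4. (x8 | ~x4 | ~x6) — x8 is true.
  5. (~x4 | x2 | x9) — x9 is true.
  6. (~x10 | ~x5) — ~x5 is true.
  7. (x2 | x9) — x9 is true.
  8. (~x8 | x1 | x6) — x1 is true.
  9. (x4 | x8 | x3) — x8 is true.
  10. (x3 | ~x8 | x9) — x9 is true.
  11. (~x2 | x5 | ~x4) — ~x4 is true.
  12. (~x2 | ~x1) — ~x2 is true.
  13. (x5 | x1) — x1 is true.
  14. (~x6 | ~x10) — ~x6 is true.
  15. (x1 | x2) — x1 is true.
  16. (~x7 | ~x3) — ~x7 is true.
  17. (~x2 | x7 | x1) — x1 is true.
  18. (x8 | ~x9) — x8 is true.
  19. (~x2 | x10 | x3) — x10 is true.
  20. (~x1 | x10 | x6) — x10 is true.
  21. (~x6 | x7 | ~x3) — ~x6 is true.
  22. (~x10 | x9) — x9 is true.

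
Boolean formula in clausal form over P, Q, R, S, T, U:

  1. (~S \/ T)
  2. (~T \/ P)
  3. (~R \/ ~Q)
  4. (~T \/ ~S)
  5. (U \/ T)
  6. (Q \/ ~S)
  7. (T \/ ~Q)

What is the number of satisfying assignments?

Case analysis on T and Q:
  T=T, Q=T: remaining (P,R,S,U) ∈ {(T,F,F,F); (T,F,F,T)} — 2.
  T=T, Q=F: remaining (P,R,S,U) ∈ {(T,F,F,F); (T,F,F,T); (T,T,F,F); (T,T,F,T)} — 4.
  T=F, Q=T: a clause becomes empty — 0.
  T=F, Q=F: remaining (P,R,S,U) ∈ {(F,F,F,T); (F,T,F,T); (T,F,F,T); (T,T,F,T)} — 4.
Total: 2 + 4 + 0 + 4 = 10.

10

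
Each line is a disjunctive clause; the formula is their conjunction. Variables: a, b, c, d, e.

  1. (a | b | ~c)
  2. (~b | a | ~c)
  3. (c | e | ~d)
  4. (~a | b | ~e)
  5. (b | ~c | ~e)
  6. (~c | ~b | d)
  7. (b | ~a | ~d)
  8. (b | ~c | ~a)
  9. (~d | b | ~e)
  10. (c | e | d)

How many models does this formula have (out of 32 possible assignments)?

7

Case analysis on b and c:
  b=1, c=1: remaining (a,d,e) ∈ {(1,1,0); (1,1,1)} — 2.
  b=1, c=0: remaining (a,d,e) ∈ {(0,0,1); (0,1,1); (1,0,1); (1,1,1)} — 4.
  b=0, c=1: a clause becomes empty — 0.
  b=0, c=0: remaining (a,d,e) ∈ {(0,0,1)} — 1.
Total: 2 + 4 + 0 + 1 = 7.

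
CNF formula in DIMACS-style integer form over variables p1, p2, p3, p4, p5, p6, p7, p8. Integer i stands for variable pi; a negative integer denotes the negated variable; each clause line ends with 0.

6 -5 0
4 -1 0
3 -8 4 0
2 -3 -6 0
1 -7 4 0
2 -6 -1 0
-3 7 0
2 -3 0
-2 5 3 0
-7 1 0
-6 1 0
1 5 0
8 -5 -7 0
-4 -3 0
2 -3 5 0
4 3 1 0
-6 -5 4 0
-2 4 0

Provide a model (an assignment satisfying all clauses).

p1 = T, p2 = F, p3 = F, p4 = T, p5 = F, p6 = F, p7 = F, p8 = T

Check each clause:
  1. (~p5 \/ p6) — ~p5 is true.
  2. (~p1 \/ p4) — p4 is true.
  3. (p3 \/ p4 \/ ~p8) — p4 is true.
  4. (~p6 \/ p2 \/ ~p3) — ~p6 is true.
  5. (p4 \/ ~p7 \/ p1) — ~p7 is true.
  6. (~p6 \/ p2 \/ ~p1) — ~p6 is true.
  7. (p7 \/ ~p3) — ~p3 is true.
  8. (p2 \/ ~p3) — ~p3 is true.
  9. (p3 \/ p5 \/ ~p2) — ~p2 is true.
  10. (~p7 \/ p1) — p1 is true.
  11. (p1 \/ ~p6) — p1 is true.
  12. (p1 \/ p5) — p1 is true.
  13. (~p5 \/ ~p7 \/ p8) — p8 is true.
  14. (~p4 \/ ~p3) — ~p3 is true.
  15. (p2 \/ ~p3 \/ p5) — ~p3 is true.
  16. (p3 \/ p1 \/ p4) — p1 is true.
  17. (~p6 \/ ~p5 \/ p4) — ~p6 is true.
  18. (~p2 \/ p4) — p4 is true.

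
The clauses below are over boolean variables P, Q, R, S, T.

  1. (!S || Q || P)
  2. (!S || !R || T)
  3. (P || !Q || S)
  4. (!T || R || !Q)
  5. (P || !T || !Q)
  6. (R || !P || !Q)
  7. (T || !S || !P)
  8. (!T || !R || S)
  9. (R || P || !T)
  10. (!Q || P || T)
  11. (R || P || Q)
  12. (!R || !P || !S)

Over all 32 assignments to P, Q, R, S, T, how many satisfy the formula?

The models are:
  P=F Q=F R=T S=F T=F
  P=T Q=F R=F S=F T=F
  P=T Q=F R=F S=F T=T
  P=T Q=F R=F S=T T=T
  P=T Q=F R=T S=F T=F
  P=T Q=T R=T S=F T=F
That's 6 in total.

6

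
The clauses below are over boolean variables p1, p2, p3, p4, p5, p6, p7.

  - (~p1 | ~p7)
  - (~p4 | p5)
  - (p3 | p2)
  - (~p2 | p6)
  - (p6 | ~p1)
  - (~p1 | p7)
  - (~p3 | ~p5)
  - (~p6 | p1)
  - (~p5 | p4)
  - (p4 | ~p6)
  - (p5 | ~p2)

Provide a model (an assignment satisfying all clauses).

Branch on p1: take p1 = False.
  then p6 is forced to False.
  then p2 is forced to False.
  then p3 is forced to True.
  then p5 is forced to False.
  then p4 is forced to False.
p7 is now unconstrained; take p7 = False.
Check each clause:
  1. (~p7 | ~p1) — ~p7 is true.
  2. (~p4 | p5) — ~p4 is true.
  3. (p3 | p2) — p3 is true.
  4. (p6 | ~p2) — ~p2 is true.
  5. (~p1 | p6) — ~p1 is true.
  6. (p7 | ~p1) — ~p1 is true.
  7. (~p3 | ~p5) — ~p5 is true.
  8. (~p6 | p1) — ~p6 is true.
  9. (~p5 | p4) — ~p5 is true.
  10. (~p6 | p4) — ~p6 is true.
  11. (~p2 | p5) — ~p2 is true.

p1=False, p2=False, p3=True, p4=False, p5=False, p6=False, p7=False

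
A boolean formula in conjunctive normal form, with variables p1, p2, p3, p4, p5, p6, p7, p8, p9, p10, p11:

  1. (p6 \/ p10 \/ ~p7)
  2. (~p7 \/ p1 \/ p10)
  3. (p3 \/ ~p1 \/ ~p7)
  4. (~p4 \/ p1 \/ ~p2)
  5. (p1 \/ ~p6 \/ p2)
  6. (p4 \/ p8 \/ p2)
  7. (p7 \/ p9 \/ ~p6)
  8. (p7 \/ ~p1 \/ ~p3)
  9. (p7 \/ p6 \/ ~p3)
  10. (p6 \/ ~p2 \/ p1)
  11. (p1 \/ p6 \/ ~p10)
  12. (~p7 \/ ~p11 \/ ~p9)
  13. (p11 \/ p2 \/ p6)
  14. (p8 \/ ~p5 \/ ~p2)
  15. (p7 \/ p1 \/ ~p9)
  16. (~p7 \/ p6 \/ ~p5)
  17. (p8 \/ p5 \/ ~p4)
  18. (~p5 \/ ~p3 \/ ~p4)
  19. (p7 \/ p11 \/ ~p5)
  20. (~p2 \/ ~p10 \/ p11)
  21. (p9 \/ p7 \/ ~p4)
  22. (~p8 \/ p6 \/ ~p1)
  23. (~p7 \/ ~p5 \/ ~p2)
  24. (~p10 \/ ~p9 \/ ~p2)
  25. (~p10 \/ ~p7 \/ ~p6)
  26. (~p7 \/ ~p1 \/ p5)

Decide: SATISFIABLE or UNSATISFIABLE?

Branch on p1: take p1 = True.
For the remaining variables, p2 = False, p3 = False, p4 = False, p5 = True, p6 = True, p7 = False, p8 = True, p9 = True, p10 = True, p11 = True works.
So p1=T, p2=F, p3=F, p4=F, p5=T, p6=T, p7=F, p8=T, p9=T, p10=T, p11=T is a satisfying assignment.

SATISFIABLE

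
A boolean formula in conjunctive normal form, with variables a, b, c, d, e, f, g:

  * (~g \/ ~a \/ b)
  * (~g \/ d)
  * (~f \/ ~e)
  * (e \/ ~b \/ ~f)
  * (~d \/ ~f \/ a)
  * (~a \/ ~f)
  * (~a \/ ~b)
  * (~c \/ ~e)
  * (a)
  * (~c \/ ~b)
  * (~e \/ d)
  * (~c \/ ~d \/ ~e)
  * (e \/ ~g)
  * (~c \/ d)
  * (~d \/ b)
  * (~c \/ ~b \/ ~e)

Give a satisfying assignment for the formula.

a=True, b=False, c=False, d=False, e=False, f=False, g=False

Check each clause:
  1. (~a \/ b \/ ~g) — ~g is true.
  2. (d \/ ~g) — ~g is true.
  3. (~e \/ ~f) — ~f is true.
  4. (e \/ ~f \/ ~b) — ~f is true.
  5. (~f \/ a \/ ~d) — a is true.
  6. (~f \/ ~a) — ~f is true.
  7. (~b \/ ~a) — ~b is true.
  8. (~e \/ ~c) — ~e is true.
  9. (a) — a is true.
  10. (~c \/ ~b) — ~c is true.
  11. (d \/ ~e) — ~e is true.
  12. (~c \/ ~d \/ ~e) — ~e is true.
  13. (~g \/ e) — ~g is true.
  14. (~c \/ d) — ~c is true.
  15. (b \/ ~d) — ~d is true.
  16. (~e \/ ~c \/ ~b) — ~e is true.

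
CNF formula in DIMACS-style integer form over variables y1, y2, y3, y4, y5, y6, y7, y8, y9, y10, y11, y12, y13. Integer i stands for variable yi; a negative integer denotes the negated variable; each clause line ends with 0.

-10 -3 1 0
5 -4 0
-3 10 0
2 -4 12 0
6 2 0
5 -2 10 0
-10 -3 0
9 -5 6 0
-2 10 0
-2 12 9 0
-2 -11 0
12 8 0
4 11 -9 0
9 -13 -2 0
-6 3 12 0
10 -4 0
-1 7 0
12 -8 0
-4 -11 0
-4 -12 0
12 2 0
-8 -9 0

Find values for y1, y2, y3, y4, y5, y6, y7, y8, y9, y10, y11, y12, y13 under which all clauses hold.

Try y1 = False.
For the remaining variables, y2 = False, y3 = False, y4 = False, y5 = True, y6 = True, y7 = False, y8 = False, y9 = True, y10 = True, y11 = True, y12 = True, y13 = True works.
Every clause has at least one true literal under this assignment.

y1=False, y2=False, y3=False, y4=False, y5=True, y6=True, y7=False, y8=False, y9=True, y10=True, y11=True, y12=True, y13=True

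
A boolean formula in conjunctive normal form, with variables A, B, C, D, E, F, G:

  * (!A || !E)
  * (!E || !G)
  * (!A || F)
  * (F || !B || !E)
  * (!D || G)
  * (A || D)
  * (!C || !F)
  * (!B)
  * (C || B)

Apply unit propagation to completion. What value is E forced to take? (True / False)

(!B) stands alone — B = False.
From (C || B) and B = False: C = True.
From (!F || !C) and C = True: F = False.
In (!A || F), F is now false; !A must hold, so A = False.
(D || A) with A = False leaves only D, so D = True.
(G || !D): since D = True, the clause reduces to (G). G = True.
In (!G || !E), !G is now false; !E must hold, so E = False.

False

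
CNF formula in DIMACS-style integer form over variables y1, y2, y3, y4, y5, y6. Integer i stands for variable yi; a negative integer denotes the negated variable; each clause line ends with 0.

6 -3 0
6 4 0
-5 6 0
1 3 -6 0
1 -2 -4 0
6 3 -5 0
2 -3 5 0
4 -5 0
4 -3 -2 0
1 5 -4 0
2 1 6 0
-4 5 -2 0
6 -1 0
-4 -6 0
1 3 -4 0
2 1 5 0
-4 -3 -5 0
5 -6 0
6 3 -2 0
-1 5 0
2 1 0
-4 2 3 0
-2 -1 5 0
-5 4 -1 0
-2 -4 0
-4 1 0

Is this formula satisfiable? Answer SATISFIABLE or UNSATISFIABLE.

UNSATISFIABLE

y4 = True:
  propagation gives y6=False, y3=False, y5=False, y1=True; an empty clause results — contradiction.
y4 = False:
  propagation gives y6=True, y5=False; an empty clause results — contradiction.
Every branch closes, so no satisfying assignment exists.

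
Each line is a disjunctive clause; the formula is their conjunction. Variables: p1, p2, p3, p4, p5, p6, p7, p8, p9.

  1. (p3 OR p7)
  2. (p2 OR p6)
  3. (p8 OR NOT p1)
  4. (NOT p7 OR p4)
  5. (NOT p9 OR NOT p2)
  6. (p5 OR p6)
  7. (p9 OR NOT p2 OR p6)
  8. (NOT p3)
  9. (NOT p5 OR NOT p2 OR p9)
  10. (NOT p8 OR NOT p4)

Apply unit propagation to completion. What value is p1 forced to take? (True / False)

(NOT p3) stands alone — p3 = False.
From (p3 OR p7) and p3 = False: p7 = True.
From (NOT p7 OR p4) and p7 = True: p4 = True.
(NOT p4 OR NOT p8): since p4 = True, the clause reduces to (NOT p8). p8 = False.
From (NOT p1 OR p8) and p8 = False: p1 = False.

False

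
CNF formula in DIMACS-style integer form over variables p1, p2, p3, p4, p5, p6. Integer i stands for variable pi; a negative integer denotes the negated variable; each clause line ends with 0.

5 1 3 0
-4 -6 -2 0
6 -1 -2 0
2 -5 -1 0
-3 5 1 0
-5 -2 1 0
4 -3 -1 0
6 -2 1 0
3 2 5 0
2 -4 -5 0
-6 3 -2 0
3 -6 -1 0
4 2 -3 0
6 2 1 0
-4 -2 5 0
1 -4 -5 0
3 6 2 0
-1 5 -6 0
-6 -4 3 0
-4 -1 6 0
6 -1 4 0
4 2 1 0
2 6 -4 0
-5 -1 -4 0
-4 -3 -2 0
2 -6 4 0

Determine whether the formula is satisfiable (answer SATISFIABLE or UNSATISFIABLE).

p2 = True:
  p1 = True:
    propagation gives p6=True, p4=False, p3=False; an empty clause results — contradiction.
  p1 = False:
    propagation gives p5=False, p3=True; an empty clause results — contradiction.
p2 = False:
  p1 = True:
    propagation gives p5=False, p3=True, p4=True, p6=False; an empty clause results — contradiction.
  p1 = False:
    propagation gives p6=True, p4=True, p5=False, p3=True; an empty clause results — contradiction.
Every branch closes, so no satisfying assignment exists.

UNSATISFIABLE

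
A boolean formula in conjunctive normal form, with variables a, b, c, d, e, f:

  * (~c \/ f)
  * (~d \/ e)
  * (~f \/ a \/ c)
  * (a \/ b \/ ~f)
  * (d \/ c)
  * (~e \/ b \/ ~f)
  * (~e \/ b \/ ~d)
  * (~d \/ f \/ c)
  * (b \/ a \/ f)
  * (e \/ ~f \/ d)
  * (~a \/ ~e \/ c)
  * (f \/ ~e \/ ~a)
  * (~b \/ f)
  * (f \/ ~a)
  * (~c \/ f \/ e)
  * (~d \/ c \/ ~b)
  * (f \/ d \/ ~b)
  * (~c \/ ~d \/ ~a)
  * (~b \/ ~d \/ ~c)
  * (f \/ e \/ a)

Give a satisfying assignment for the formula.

Set a = False and propagate.
Set b = True and propagate.
  then f is forced to True.
  then c is forced to True.
  then d is forced to False.
  then e is forced to True.

a=False, b=True, c=True, d=False, e=True, f=True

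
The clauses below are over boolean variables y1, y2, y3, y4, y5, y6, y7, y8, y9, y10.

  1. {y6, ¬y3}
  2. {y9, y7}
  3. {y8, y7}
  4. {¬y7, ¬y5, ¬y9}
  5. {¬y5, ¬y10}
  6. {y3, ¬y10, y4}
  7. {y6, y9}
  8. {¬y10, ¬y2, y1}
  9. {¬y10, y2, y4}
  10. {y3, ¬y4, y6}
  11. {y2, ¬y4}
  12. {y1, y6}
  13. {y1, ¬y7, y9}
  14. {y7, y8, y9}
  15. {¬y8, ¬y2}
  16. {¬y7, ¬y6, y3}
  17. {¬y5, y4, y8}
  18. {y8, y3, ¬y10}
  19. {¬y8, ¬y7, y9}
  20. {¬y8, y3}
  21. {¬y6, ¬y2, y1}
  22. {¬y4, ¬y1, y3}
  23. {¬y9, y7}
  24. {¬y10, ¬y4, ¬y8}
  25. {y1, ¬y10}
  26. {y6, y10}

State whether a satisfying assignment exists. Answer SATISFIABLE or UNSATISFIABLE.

y5 occurs only negated in the remaining clauses — set y5 = False.
Try y1 = False.
  then y6 is forced to True.
  then y2 is forced to False.
  then y4 is forced to False.
  then y10 is forced to False.
Set y3 = True and propagate.
Set y7 = True and propagate.
  then y9 is forced to True.
y8 is now unconstrained; take y8 = True.
So y1=0  y2=0  y3=1  y4=0  y5=0  y6=1  y7=1  y8=1  y9=1  y10=0 is a satisfying assignment.

SATISFIABLE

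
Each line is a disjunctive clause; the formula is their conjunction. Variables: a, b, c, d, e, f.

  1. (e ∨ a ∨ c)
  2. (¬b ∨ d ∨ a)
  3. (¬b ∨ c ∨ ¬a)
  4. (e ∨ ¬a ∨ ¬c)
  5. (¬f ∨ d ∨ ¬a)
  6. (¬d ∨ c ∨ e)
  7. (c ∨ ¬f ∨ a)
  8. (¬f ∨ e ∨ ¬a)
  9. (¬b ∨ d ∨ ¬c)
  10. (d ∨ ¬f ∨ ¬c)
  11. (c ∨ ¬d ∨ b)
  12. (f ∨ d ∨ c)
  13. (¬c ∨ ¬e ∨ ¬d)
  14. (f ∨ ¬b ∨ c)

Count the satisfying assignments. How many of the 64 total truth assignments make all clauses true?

7

The models are:
  a=0 b=0 c=1 d=0 e=0 f=0
  a=0 b=0 c=1 d=0 e=1 f=0
  a=0 b=0 c=1 d=1 e=0 f=0
  a=0 b=0 c=1 d=1 e=0 f=1
  a=0 b=1 c=1 d=1 e=0 f=0
  a=0 b=1 c=1 d=1 e=0 f=1
  a=1 b=0 c=1 d=0 e=1 f=0
Count: 7.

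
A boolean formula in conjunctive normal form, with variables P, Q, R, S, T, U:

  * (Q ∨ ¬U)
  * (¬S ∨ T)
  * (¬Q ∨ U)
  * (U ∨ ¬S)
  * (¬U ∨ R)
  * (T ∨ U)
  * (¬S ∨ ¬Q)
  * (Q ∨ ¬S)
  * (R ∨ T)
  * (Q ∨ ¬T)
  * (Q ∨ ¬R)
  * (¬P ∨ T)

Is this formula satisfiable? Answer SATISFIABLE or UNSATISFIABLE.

SATISFIABLE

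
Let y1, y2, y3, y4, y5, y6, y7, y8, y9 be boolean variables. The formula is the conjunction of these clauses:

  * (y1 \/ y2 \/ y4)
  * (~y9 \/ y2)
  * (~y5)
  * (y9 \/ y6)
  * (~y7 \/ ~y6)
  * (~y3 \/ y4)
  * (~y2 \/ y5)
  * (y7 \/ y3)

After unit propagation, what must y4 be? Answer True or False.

(~y5) stands alone — y5 = False.
From (~y2 \/ y5) and y5 = False: y2 = False.
(y2 \/ ~y9) with y2 = False leaves only ~y9, so y9 = False.
(y9 \/ y6): since y9 = False, the clause reduces to (y6). y6 = True.
In (~y6 \/ ~y7), ~y6 is now false; ~y7 must hold, so y7 = False.
From (y3 \/ y7) and y7 = False: y3 = True.
(y4 \/ ~y3) with y3 = True leaves only y4, so y4 = True.

True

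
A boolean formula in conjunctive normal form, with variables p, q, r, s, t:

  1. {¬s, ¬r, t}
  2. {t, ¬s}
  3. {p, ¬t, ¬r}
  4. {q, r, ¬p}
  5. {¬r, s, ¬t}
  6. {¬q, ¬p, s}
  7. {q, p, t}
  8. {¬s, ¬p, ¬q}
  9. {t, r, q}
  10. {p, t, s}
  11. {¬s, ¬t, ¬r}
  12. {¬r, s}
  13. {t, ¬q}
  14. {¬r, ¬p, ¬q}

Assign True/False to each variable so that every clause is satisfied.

p=False, q=False, r=False, s=True, t=True

Branch on p: take p = False.
Try q = False.
  then t is forced to True.
  then r is forced to False.
s is now unconstrained; take s = True.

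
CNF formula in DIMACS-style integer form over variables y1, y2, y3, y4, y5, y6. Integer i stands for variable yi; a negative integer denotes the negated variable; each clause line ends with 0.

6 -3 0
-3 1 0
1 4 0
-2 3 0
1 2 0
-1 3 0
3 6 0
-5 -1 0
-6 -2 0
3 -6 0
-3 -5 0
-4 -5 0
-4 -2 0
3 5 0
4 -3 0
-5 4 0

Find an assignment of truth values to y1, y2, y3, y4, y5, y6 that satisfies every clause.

y1=1, y2=0, y3=1, y4=1, y5=0, y6=1

Check each clause:
  1. {y6, ¬y3} — y6 is true.
  2. {¬y3, y1} — y1 is true.
  3. {y4, y1} — y1 is true.
  4. {¬y2, y3} — y3 is true.
  5. {y1, y2} — y1 is true.
  6. {¬y1, y3} — y3 is true.
  7. {y3, y6} — y3 is true.
  8. {¬y5, ¬y1} — ¬y5 is true.
  9. {¬y2, ¬y6} — ¬y2 is true.
  10. {¬y6, y3} — y3 is true.
  11. {¬y5, ¬y3} — ¬y5 is true.
  12. {¬y4, ¬y5} — ¬y5 is true.
  13. {¬y2, ¬y4} — ¬y2 is true.
  14. {y3, y5} — y3 is true.
  15. {y4, ¬y3} — y4 is true.
  16. {y4, ¬y5} — ¬y5 is true.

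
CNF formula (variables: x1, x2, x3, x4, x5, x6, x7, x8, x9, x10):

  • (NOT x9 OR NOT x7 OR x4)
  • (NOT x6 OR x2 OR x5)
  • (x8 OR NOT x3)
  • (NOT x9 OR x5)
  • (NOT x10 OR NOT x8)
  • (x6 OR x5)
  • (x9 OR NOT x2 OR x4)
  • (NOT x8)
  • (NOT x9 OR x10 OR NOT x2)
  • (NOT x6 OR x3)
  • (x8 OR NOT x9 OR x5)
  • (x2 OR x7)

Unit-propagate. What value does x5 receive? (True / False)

True

Unit clause (NOT x8) sets x8 = False.
(NOT x3 OR x8): since x8 = False, the clause reduces to (NOT x3). x3 = False.
(x3 OR NOT x6): since x3 = False, the clause reduces to (NOT x6). x6 = False.
(x5 OR x6) with x6 = False leaves only x5, so x5 = True.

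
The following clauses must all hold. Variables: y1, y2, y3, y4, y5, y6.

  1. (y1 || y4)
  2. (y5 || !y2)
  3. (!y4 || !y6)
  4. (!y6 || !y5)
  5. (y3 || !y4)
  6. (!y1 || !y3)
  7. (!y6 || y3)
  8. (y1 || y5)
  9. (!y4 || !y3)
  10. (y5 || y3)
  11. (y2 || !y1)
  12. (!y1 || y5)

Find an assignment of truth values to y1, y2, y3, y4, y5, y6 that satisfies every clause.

y6 occurs only negated in the remaining clauses — set y6 = False.
Set y1 = True and propagate.
  then y3 is forced to False.
  then y4 is forced to False.
  then y5 is forced to True.
  then y2 is forced to True.
Every clause has at least one true literal under this assignment.

y1=T, y2=T, y3=F, y4=F, y5=T, y6=F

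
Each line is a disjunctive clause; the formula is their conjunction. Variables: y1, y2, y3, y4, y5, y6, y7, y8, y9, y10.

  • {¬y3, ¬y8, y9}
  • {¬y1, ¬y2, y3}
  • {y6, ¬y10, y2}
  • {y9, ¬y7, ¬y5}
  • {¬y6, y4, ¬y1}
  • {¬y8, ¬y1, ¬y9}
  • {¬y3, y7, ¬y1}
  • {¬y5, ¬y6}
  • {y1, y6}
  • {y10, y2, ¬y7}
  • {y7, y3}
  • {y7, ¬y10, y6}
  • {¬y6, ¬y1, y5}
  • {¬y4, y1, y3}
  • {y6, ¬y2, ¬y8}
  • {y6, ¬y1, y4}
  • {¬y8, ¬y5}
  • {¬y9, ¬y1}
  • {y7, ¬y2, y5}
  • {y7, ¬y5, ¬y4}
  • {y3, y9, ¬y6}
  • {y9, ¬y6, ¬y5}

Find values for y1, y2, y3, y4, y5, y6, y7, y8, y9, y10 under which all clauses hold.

y1 = F  y2 = T  y3 = T  y4 = F  y5 = F  y6 = T  y7 = T  y8 = F  y9 = F  y10 = T

y8 occurs only negated in the remaining clauses — set y8 = False.
Set y1 = False and propagate.
  then y6 is forced to True.
  then y5 is forced to False.
Branch on y2: take y2 = True.
  then y7 is forced to True.
Branch on y3: take y3 = True.
y4, y9, y10 are now unconstrained; take y4 = False, y9 = False, y10 = True.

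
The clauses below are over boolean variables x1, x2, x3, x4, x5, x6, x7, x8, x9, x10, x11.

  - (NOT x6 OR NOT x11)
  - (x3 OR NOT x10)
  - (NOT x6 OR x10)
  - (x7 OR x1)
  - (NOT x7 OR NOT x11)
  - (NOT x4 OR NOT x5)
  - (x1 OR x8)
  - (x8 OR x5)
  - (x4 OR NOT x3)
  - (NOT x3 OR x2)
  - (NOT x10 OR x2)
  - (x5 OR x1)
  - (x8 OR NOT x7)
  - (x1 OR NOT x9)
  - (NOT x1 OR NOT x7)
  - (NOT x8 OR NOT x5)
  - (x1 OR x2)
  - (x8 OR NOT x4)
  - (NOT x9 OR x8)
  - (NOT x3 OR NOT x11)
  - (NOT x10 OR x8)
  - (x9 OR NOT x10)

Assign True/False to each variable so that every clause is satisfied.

x1 = True, x2 = False, x3 = False, x4 = True, x5 = False, x6 = False, x7 = False, x8 = True, x9 = False, x10 = False, x11 = False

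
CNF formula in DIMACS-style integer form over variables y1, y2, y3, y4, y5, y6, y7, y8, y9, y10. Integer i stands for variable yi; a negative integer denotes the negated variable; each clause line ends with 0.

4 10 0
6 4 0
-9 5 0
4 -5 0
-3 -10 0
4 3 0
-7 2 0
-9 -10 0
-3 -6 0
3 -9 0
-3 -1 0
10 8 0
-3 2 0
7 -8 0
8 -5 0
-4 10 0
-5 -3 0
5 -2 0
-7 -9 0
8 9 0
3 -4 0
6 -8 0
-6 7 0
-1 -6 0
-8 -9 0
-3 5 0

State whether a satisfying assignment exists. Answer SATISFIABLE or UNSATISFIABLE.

UNSATISFIABLE

y3 = True:
  propagation gives y10=False, y4=True; an empty clause results — contradiction.
y3 = False:
  propagation gives y4=True; an empty clause results — contradiction.
Every branch closes, so no satisfying assignment exists.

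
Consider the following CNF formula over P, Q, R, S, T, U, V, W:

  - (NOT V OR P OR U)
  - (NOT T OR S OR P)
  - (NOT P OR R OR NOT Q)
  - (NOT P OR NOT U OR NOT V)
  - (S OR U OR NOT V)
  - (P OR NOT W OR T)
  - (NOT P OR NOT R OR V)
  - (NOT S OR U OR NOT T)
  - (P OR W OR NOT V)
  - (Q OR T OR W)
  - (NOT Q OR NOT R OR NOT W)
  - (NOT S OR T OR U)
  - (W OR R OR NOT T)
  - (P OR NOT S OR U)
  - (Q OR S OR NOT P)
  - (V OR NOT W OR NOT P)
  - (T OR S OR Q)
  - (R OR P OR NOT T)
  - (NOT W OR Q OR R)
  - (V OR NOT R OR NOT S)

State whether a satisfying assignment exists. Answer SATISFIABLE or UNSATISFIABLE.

SATISFIABLE

Set P = False and propagate.
Set Q = True and propagate.
Try R = False.
  then T is forced to False.
  then W is forced to False.
  then V is forced to False.
For the remaining variables, S = False, U = False works.
So P=0, Q=1, R=0, S=0, T=0, U=0, V=0, W=0 is a satisfying assignment.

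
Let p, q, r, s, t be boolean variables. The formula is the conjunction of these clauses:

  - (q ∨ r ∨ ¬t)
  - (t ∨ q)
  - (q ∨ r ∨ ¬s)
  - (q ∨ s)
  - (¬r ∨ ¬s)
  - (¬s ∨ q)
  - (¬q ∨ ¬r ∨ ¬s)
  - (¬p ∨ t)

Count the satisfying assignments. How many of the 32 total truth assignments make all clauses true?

Case analysis on q and s:
  q=T, s=T: remaining (p,r,t) ∈ {(F,F,F); (F,F,T); (T,F,T)} — 3.
  q=T, s=F: r free; 3 ways for (p,t) × 2^1 = 6.
  q=F, s=T: a clause becomes empty — 0.
  q=F, s=F: a clause becomes empty — 0.
Total: 3 + 6 + 0 + 0 = 9.

9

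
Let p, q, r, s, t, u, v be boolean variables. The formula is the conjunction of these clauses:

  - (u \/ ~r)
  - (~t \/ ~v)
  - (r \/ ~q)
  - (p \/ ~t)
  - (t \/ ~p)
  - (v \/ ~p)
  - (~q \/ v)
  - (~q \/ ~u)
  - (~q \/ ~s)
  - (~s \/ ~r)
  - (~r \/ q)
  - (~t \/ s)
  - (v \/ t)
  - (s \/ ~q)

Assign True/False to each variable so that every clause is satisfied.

Try p = False.
  then t is forced to False.
  then v is forced to True.
Branch on q: take q = False.
  then r is forced to False.
s, u are now unconstrained; take s = True, u = False.
Every clause has at least one true literal under this assignment.
Check each clause:
  1. (u \/ ~r) — ~r is true.
  2. (~v \/ ~t) — ~t is true.
  3. (~q \/ r) — ~q is true.
  4. (~t \/ p) — ~t is true.
  5. (~p \/ t) — ~p is true.
  6. (~p \/ v) — ~p is true.
  7. (v \/ ~q) — ~q is true.
  8. (~q \/ ~u) — ~u is true.
  9. (~s \/ ~q) — ~q is true.
  10. (~s \/ ~r) — ~r is true.
  11. (q \/ ~r) — ~r is true.
  12. (s \/ ~t) — ~t is true.
  13. (t \/ v) — v is true.
  14. (s \/ ~q) — s is true.

p=0, q=0, r=0, s=1, t=0, u=0, v=1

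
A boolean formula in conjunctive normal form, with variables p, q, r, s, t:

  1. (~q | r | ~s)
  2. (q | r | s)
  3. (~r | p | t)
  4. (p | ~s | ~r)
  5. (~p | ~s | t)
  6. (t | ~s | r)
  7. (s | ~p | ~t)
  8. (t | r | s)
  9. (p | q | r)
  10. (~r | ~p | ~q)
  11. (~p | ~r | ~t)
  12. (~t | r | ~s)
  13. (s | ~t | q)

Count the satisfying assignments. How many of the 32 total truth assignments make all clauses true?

Satisfying assignments:
  p=0 q=1 r=0 s=0 t=1
  p=0 q=1 r=1 s=0 t=1
  p=1 q=0 r=1 s=0 t=0
That's 3 in total.

3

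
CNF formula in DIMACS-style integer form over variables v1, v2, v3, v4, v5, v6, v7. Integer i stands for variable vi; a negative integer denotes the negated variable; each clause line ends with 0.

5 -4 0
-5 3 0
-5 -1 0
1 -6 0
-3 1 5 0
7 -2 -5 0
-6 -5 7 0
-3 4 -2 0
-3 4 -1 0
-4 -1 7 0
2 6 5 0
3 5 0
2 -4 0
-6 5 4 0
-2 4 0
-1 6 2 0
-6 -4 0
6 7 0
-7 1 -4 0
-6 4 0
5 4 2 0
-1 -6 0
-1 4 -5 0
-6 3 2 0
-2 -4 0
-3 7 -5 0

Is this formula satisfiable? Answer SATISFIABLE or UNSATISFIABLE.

SATISFIABLE

Set v1 = False and propagate.
  then v6 is forced to False.
  then v7 is forced to True.
  then v4 is forced to False.
  then v2 is forced to False.
  then v5 is forced to True.
  then v3 is forced to True.
So v1=0, v2=0, v3=1, v4=0, v5=1, v6=0, v7=1 is a satisfying assignment.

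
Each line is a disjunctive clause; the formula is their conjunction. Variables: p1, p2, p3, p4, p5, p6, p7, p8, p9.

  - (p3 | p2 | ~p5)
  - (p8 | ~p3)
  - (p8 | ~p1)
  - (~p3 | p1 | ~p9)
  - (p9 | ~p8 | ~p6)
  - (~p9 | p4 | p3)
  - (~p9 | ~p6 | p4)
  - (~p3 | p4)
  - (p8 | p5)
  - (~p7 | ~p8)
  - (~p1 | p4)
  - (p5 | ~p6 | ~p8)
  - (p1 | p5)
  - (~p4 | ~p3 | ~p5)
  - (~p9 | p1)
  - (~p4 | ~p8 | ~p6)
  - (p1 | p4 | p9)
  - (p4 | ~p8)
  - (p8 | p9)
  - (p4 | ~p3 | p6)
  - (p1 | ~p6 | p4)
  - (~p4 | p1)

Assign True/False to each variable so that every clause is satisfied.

Pure literal: p7 appears only negated; assign p7 = False.
Set p1 = True and propagate.
  then p8 is forced to True.
  then p4 is forced to True.
  then p6 is forced to False.
Set p2 = False and propagate.
For the remaining variables, p3 = False, p5 = False, p9 = False works.
Check each clause:
  1. (p2 | p3 | ~p5) — ~p5 is true.
  2. (~p3 | p8) — p8 is true.
  3. (~p1 | p8) — p8 is true.
  4. (p1 | ~p3 | ~p9) — p1 is true.
  5. (p9 | ~p6 | ~p8) — ~p6 is true.
  6. (~p9 | p4 | p3) — p4 is true.
  7. (~p9 | p4 | ~p6) — ~p6 is true.
  8. (p4 | ~p3) — p4 is true.
  9. (p8 | p5) — p8 is true.
  10. (~p7 | ~p8) — ~p7 is true.
  11. (~p1 | p4) — p4 is true.
  12. (~p8 | p5 | ~p6) — ~p6 is true.
  13. (p5 | p1) — p1 is true.
  14. (~p3 | ~p4 | ~p5) — ~p5 is true.
  15. (p1 | ~p9) — p1 is true.
  16. (~p8 | ~p4 | ~p6) — ~p6 is true.
  17. (p9 | p4 | p1) — p4 is true.
  18. (p4 | ~p8) — p4 is true.
  19. (p8 | p9) — p8 is true.
  20. (p4 | ~p3 | p6) — p4 is true.
  21. (p4 | ~p6 | p1) — p1 is true.
  22. (p1 | ~p4) — p1 is true.

p1=T  p2=F  p3=F  p4=T  p5=F  p6=F  p7=F  p8=T  p9=F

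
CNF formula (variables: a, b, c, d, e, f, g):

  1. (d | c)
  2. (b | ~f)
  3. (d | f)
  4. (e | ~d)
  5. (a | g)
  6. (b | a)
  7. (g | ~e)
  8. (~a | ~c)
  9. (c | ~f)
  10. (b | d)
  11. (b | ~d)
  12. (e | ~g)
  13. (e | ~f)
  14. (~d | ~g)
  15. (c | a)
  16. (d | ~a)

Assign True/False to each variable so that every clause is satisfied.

a = F, b = T, c = T, d = F, e = T, f = T, g = T

Check each clause:
  1. (d | c) — c is true.
  2. (b | ~f) — b is true.
  3. (f | d) — f is true.
  4. (~d | e) — ~d is true.
  5. (a | g) — g is true.
  6. (b | a) — b is true.
  7. (g | ~e) — g is true.
  8. (~c | ~a) — ~a is true.
  9. (~f | c) — c is true.
  10. (b | d) — b is true.
  11. (b | ~d) — b is true.
  12. (~g | e) — e is true.
  13. (e | ~f) — e is true.
  14. (~g | ~d) — ~d is true.
  15. (c | a) — c is true.
  16. (d | ~a) — ~a is true.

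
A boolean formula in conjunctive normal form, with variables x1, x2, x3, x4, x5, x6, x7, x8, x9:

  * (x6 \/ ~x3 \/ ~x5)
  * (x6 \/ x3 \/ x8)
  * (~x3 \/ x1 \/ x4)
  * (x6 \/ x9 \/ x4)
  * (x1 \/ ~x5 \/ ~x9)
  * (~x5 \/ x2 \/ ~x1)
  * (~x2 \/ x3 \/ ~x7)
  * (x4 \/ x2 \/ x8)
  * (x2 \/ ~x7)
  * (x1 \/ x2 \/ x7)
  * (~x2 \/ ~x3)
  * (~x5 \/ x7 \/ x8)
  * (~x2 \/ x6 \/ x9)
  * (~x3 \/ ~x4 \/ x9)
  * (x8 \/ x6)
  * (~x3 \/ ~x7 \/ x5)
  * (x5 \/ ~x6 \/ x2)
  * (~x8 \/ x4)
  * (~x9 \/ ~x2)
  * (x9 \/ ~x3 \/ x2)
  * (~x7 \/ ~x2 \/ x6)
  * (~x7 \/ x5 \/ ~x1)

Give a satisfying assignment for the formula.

x1 = 0  x2 = 1  x3 = 0  x4 = 0  x5 = 0  x6 = 1  x7 = 0  x8 = 0  x9 = 0

Set x1 = False and propagate.
Try x2 = True.
  then x3 is forced to False.
  then x7 is forced to False.
  then x9 is forced to False.
  then x6 is forced to True.
For the remaining variables, x4 = False, x5 = False, x8 = False works.
Every clause has at least one true literal under this assignment.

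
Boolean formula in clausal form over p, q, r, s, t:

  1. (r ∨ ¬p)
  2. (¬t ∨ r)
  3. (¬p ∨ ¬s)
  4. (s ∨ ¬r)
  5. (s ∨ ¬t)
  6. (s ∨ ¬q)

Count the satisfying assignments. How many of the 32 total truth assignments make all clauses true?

7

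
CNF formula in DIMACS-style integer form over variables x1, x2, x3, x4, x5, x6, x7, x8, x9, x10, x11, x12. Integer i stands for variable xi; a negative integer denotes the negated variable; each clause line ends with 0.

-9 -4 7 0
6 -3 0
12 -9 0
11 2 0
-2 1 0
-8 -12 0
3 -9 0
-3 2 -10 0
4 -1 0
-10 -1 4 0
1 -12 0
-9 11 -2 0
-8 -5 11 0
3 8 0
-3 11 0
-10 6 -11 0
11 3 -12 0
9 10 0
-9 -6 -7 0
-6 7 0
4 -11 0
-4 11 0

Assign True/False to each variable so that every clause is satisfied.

Pure literal: x5 appears only negated; assign x5 = False.
Branch on x1: take x1 = False.
  then x2 is forced to False.
  then x11 is forced to True.
  then x12 is forced to False.
  then x9 is forced to False.
  then x10 is forced to True.
  then x3 is forced to False.
  then x8 is forced to True.
  then x6 is forced to True.
  then x7 is forced to True.
  then x4 is forced to True.

x1=F, x2=F, x3=F, x4=T, x5=F, x6=T, x7=T, x8=T, x9=F, x10=T, x11=T, x12=F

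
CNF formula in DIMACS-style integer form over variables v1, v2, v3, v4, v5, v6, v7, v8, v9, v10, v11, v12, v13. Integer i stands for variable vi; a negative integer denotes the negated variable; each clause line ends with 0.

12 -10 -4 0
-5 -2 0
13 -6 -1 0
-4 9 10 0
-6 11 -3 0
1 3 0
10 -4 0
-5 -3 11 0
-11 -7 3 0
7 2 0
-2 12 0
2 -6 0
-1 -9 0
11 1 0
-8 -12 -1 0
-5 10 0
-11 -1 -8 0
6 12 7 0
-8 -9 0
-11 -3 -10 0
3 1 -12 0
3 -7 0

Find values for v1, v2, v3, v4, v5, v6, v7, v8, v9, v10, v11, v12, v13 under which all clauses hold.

v1 = 0  v2 = 0  v3 = 1  v4 = 0  v5 = 0  v6 = 0  v7 = 1  v8 = 1  v9 = 0  v10 = 0  v11 = 1  v12 = 1  v13 = 1

v4 occurs only negated in the remaining clauses — set v4 = False.
Pure literal: v5 appears only negated; assign v5 = False.
Branch on v1: take v1 = False.
  then v3 is forced to True.
  then v11 is forced to True.
  then v10 is forced to False.
Set v2 = False and propagate.
  then v7 is forced to True.
  then v6 is forced to False.
Try v8 = True.
  then v9 is forced to False.
v12, v13 are now unconstrained; take v12 = True, v13 = True.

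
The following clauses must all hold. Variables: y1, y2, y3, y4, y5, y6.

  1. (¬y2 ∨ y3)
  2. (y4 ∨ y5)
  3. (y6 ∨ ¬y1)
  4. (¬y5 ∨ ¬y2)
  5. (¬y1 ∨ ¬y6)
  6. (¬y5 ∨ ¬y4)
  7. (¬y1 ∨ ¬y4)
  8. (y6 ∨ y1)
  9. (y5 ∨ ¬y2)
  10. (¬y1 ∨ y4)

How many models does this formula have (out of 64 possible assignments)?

4

Satisfying assignments:
  y1=F y2=F y3=F y4=F y5=T y6=T
  y1=F y2=F y3=F y4=T y5=F y6=T
  y1=F y2=F y3=T y4=F y5=T y6=T
  y1=F y2=F y3=T y4=T y5=F y6=T
That's 4 in total.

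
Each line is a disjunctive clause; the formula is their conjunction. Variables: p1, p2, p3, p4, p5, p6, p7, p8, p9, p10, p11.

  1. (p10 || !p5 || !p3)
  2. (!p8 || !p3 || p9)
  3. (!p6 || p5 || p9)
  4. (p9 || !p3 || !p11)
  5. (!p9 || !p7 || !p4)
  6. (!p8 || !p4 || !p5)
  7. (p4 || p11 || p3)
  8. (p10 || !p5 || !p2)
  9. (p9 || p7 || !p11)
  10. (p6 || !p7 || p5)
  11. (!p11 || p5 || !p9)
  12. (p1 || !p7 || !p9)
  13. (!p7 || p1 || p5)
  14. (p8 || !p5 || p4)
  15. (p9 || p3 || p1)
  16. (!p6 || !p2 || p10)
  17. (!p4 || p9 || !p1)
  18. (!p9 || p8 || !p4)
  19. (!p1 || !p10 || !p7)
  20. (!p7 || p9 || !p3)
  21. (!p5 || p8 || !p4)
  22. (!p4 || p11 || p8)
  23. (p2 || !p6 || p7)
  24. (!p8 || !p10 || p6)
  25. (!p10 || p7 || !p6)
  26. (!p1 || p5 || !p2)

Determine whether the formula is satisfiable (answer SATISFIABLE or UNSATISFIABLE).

SATISFIABLE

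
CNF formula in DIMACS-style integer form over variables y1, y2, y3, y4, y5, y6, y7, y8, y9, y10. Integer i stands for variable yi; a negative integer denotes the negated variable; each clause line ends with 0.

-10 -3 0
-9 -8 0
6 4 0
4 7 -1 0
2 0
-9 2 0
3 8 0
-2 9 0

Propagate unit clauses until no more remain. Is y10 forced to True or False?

False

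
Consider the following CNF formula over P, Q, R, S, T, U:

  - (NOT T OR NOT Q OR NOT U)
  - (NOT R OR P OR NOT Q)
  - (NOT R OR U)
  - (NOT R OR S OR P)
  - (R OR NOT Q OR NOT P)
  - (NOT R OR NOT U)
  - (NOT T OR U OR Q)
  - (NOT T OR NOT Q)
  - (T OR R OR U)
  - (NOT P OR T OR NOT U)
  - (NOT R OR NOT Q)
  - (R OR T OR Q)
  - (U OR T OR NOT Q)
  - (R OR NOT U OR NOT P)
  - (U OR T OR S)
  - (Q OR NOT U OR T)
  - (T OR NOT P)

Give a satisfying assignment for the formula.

P=F  Q=F  R=F  S=T  T=T  U=T

Check each clause:
  1. (NOT T OR NOT U OR NOT Q) — NOT Q is true.
  2. (P OR NOT Q OR NOT R) — NOT R is true.
  3. (NOT R OR U) — NOT R is true.
  4. (P OR NOT R OR S) — S is true.
  5. (NOT Q OR NOT P OR R) — NOT P is true.
  6. (NOT R OR NOT U) — NOT R is true.
  7. (U OR NOT T OR Q) — U is true.
  8. (NOT Q OR NOT T) — NOT Q is true.
  9. (T OR R OR U) — T is true.
  10. (NOT U OR NOT P OR T) — T is true.
  11. (NOT R OR NOT Q) — NOT R is true.
  12. (Q OR R OR T) — T is true.
  13. (T OR U OR NOT Q) — T is true.
  14. (NOT P OR NOT U OR R) — NOT P is true.
  15. (U OR S OR T) — S is true.
  16. (NOT U OR T OR Q) — T is true.
  17. (T OR NOT P) — T is true.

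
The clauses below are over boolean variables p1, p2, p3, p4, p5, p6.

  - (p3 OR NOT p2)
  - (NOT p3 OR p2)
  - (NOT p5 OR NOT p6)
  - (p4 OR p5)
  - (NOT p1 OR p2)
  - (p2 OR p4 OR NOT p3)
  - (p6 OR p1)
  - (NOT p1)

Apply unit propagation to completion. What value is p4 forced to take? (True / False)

True

(NOT p1) is a unit clause: p1 = False.
In (p1 OR p6), p1 is now false; p6 must hold, so p6 = True.
(NOT p5 OR NOT p6): since p6 = True, the clause reduces to (NOT p5). p5 = False.
From (p5 OR p4) and p5 = False: p4 = True.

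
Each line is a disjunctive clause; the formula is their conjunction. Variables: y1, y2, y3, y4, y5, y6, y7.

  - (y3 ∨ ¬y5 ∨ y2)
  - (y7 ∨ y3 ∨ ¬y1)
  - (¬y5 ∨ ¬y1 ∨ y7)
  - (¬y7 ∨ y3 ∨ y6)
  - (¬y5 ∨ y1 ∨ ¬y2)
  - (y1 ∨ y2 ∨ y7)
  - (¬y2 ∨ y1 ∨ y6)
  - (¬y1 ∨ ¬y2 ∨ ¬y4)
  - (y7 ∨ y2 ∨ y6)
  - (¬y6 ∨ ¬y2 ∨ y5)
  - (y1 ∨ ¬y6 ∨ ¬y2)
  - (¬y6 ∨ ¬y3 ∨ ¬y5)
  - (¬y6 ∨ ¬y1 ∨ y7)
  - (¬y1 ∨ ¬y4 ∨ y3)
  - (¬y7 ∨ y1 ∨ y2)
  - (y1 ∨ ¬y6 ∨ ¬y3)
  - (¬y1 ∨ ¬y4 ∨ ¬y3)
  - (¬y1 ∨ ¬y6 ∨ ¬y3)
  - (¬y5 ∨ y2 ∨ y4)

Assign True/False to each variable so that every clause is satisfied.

y1=T, y2=T, y3=F, y4=F, y5=T, y6=T, y7=T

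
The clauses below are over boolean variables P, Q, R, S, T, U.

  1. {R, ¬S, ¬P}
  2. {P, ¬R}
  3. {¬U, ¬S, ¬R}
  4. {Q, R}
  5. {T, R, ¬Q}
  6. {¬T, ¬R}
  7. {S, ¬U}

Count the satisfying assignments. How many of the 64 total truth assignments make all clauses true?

Case analysis on R and S:
  R=T, S=T: remaining (P,Q,T,U) ∈ {(T,F,F,F); (T,T,F,F)} — 2.
  R=T, S=F: remaining (P,Q,T,U) ∈ {(T,F,F,F); (T,T,F,F)} — 2.
  R=F, S=T: remaining (P,Q,T,U) ∈ {(F,T,T,F); (F,T,T,T)} — 2.
  R=F, S=F: remaining (P,Q,T,U) ∈ {(F,T,T,F); (T,T,T,F)} — 2.
Total: 2 + 2 + 2 + 2 = 8.

8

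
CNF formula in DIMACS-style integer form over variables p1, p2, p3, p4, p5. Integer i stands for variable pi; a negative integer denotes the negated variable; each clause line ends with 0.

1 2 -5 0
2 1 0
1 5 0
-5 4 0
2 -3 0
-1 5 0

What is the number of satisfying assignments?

Satisfying assignments:
  p1=F p2=T p3=F p4=T p5=T
  p1=F p2=T p3=T p4=T p5=T
  p1=T p2=F p3=F p4=T p5=T
  p1=T p2=T p3=F p4=T p5=T
  p1=T p2=T p3=T p4=T p5=T
Count: 5.

5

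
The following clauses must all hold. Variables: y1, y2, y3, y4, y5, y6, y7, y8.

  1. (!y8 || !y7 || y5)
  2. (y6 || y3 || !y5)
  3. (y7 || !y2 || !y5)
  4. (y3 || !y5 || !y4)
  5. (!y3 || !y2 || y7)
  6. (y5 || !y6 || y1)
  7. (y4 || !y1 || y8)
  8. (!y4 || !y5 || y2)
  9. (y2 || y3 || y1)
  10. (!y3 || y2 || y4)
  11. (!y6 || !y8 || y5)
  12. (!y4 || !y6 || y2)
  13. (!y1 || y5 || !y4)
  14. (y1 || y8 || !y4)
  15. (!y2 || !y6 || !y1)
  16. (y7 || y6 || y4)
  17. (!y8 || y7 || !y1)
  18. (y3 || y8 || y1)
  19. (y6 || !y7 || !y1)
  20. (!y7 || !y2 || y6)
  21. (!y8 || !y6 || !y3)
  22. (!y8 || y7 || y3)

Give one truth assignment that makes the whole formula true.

Branch on y1: take y1 = False.
Try y2 = True.
For the remaining variables, y3 = False, y4 = False, y5 = True, y6 = True, y7 = True, y8 = True works.
Every clause has at least one true literal under this assignment.

y1 = False, y2 = True, y3 = False, y4 = False, y5 = True, y6 = True, y7 = True, y8 = True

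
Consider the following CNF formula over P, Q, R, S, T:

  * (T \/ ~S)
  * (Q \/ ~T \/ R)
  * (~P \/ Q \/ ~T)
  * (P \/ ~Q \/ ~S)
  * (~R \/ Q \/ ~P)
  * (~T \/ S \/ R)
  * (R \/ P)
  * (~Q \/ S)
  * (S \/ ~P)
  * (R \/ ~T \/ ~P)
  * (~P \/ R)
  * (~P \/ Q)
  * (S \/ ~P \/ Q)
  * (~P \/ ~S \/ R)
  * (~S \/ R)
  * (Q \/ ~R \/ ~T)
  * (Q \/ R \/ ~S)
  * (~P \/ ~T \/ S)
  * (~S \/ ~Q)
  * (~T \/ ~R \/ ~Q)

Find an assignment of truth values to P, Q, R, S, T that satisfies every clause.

P = 0  Q = 0  R = 1  S = 0  T = 0

Check each clause:
  1. (~S \/ T) — ~S is true.
  2. (Q \/ R \/ ~T) — R is true.
  3. (~P \/ Q \/ ~T) — ~T is true.
  4. (~S \/ P \/ ~Q) — ~S is true.
  5. (~P \/ Q \/ ~R) — ~P is true.
  6. (~T \/ S \/ R) — R is true.
  7. (R \/ P) — R is true.
  8. (~Q \/ S) — ~Q is true.
  9. (S \/ ~P) — ~P is true.
  10. (~P \/ R \/ ~T) — R is true.
  11. (~P \/ R) — R is true.
  12. (~P \/ Q) — ~P is true.
  13. (Q \/ S \/ ~P) — ~P is true.
  14. (~S \/ R \/ ~P) — R is true.
  15. (R \/ ~S) — R is true.
  16. (~R \/ Q \/ ~T) — ~T is true.
  17. (~S \/ R \/ Q) — R is true.
  18. (~T \/ S \/ ~P) — ~T is true.
  19. (~Q \/ ~S) — ~S is true.
  20. (~R \/ ~Q \/ ~T) — ~T is true.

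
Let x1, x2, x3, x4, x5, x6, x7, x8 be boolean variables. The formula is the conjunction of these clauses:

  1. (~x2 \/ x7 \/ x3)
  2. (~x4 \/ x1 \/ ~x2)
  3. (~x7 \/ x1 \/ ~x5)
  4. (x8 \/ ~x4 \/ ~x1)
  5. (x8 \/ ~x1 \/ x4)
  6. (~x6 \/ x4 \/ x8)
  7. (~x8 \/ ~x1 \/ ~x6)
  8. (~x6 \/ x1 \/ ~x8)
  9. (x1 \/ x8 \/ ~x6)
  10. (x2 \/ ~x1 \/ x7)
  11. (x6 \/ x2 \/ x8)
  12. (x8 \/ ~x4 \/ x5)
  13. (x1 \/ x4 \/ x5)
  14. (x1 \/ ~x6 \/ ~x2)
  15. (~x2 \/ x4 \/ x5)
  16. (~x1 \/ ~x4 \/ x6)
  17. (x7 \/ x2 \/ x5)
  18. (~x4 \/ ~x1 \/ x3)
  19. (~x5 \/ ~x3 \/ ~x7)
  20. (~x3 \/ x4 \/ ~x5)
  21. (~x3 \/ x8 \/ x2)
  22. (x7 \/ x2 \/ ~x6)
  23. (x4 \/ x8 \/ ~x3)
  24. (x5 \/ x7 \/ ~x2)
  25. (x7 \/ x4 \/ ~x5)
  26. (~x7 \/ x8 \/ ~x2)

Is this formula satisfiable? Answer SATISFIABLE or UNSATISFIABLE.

Try x1 = True.
Try x2 = False.
  then x7 is forced to True.
Set x3 = False and propagate.
  then x4 is forced to False.
  then x8 is forced to True.
  then x6 is forced to False.
x5 is now unconstrained; take x5 = True.
Every clause has at least one true literal under this assignment.
So x1 = T, x2 = F, x3 = F, x4 = F, x5 = T, x6 = F, x7 = T, x8 = T is a satisfying assignment.

SATISFIABLE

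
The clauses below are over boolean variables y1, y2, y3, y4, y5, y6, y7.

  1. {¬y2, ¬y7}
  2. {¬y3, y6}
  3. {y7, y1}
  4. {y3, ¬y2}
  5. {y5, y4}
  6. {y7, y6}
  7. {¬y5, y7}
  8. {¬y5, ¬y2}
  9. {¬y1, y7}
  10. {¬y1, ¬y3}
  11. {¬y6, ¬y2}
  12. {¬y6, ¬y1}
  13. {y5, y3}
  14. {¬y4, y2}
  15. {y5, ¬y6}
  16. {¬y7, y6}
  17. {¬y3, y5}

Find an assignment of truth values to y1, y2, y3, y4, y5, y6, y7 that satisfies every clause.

y1 = F  y2 = F  y3 = T  y4 = F  y5 = T  y6 = T  y7 = T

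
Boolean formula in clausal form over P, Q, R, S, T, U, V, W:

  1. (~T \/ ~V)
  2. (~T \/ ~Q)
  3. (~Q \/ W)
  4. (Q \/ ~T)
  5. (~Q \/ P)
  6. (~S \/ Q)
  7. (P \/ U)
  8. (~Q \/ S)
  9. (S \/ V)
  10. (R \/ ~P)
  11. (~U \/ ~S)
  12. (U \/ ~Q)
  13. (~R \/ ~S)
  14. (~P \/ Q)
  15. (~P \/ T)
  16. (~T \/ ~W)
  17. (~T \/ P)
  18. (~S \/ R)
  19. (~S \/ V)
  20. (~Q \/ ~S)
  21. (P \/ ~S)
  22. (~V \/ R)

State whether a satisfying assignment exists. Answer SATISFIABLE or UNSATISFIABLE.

SATISFIABLE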